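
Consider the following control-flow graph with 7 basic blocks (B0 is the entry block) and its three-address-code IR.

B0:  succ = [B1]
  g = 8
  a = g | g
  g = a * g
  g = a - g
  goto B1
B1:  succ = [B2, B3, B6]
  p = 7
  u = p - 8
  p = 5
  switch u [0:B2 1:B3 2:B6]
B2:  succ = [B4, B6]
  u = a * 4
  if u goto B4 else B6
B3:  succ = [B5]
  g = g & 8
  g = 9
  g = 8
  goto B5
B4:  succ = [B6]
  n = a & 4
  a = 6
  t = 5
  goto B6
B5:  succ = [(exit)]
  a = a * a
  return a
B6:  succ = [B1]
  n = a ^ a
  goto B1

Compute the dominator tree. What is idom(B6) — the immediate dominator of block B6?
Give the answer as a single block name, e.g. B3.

Answer: B1

Working:
idom tree: B1←B0 B2←B1 B3←B1 B4←B2 B5←B3 B6←B1
Dom at joins:
  B1: preds {B0,B6}: {B0} ∩ {B0,B1,B6} = {B0}; idom=B0
  B6: preds {B1,B2,B4}: {B0,B1} ∩ {B0,B1,B2} ∩ {B0,B1,B2,B4} = {B0,B1}; idom=B1

idom(B6) = B1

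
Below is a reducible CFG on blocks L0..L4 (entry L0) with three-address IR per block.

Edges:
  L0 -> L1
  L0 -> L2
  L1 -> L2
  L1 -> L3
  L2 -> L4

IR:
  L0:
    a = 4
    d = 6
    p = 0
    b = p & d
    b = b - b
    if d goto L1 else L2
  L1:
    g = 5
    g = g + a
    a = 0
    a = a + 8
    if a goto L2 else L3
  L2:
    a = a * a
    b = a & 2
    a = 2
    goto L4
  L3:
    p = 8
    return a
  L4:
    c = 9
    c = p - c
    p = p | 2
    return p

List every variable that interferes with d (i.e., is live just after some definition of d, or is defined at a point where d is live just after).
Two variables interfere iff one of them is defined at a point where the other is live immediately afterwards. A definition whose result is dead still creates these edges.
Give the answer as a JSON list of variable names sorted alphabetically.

Answer: ["a", "b", "p"]

Derivation:
Block summaries:
  L0: def={a,b,d,p} ue=∅
  L1: def={a,g} ue={a}
  L2: def={a,b} ue={a}
  L3: def={p} ue={a}
  L4: def={c,p} ue={p}

Live sets:
  L0: in=∅ out={a,p}
  L1: in={a,p} out={a,p}
  L2: in={a,p} out={p}
  L3: in={a} out=∅
  L4: in={p} out=∅

Conflict graph:
  a — {b,d,g,p}
  b — {a,d,p}
  c — {p}
  d — {a,b,p}
  g — {a,p}
  p — {a,b,c,d,g}

N(d) = ["a", "b", "p"]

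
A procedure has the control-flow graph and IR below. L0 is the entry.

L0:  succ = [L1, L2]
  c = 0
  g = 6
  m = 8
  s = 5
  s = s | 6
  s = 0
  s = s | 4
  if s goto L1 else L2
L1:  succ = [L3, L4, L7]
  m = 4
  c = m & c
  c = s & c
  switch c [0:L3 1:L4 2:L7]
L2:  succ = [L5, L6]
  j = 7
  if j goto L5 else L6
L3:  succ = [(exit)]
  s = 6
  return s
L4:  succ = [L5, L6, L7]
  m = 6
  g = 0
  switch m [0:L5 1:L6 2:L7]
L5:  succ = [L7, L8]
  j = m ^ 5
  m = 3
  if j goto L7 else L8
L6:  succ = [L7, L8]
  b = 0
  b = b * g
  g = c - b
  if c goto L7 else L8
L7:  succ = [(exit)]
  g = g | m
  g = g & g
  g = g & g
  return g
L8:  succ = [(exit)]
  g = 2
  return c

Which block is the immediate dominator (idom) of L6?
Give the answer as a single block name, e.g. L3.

idom tree: L1←L0 L2←L0 L3←L1 L4←L1 L5←L0 L6←L0 L7←L0 L8←L0
Dom at joins:
  L5: preds {L2,L4}: {L0,L2} ∩ {L0,L1,L4} = {L0}; idom=L0
  L6: preds {L2,L4}: {L0,L2} ∩ {L0,L1,L4} = {L0}; idom=L0
  L7: preds {L1,L4,L5,L6}: {L0,L1} ∩ {L0,L1,L4} ∩ {L0,L5} ∩ {L0,L6} = {L0}; idom=L0
  L8: preds {L5,L6}: {L0,L5} ∩ {L0,L6} = {L0}; idom=L0

idom(L6) = L0

Answer: L0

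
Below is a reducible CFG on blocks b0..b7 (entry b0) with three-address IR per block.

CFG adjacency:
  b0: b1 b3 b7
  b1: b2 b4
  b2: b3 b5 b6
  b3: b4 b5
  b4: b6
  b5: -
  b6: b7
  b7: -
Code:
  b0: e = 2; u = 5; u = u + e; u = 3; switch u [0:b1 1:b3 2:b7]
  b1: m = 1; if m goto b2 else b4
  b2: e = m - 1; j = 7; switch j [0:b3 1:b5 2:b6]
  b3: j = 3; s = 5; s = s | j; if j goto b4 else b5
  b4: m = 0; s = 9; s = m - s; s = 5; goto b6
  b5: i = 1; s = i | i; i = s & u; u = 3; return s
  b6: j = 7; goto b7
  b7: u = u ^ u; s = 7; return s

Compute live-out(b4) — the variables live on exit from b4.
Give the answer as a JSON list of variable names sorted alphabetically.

Block summaries:
  b0: {e,u} / ∅
  b1: {m} / ∅
  b2: {e,j} / {m}
  b3: {j,s} / ∅
  b4: {m,s} / ∅
  b5: {i,s,u} / {u}
  b6: {j} / ∅
  b7: {s,u} / {u}

Liveness:
  b0: in=∅ out={u}
  b1: in={u} out={m,u}
  b2: in={m,u} out={u}
  b3: in={u} out={u}
  b4: in={u} out={u}
  b5: in={u} out=∅
  b6: in={u} out={u}
  b7: in={u} out=∅

live-out(b4) = ["u"]

Answer: ["u"]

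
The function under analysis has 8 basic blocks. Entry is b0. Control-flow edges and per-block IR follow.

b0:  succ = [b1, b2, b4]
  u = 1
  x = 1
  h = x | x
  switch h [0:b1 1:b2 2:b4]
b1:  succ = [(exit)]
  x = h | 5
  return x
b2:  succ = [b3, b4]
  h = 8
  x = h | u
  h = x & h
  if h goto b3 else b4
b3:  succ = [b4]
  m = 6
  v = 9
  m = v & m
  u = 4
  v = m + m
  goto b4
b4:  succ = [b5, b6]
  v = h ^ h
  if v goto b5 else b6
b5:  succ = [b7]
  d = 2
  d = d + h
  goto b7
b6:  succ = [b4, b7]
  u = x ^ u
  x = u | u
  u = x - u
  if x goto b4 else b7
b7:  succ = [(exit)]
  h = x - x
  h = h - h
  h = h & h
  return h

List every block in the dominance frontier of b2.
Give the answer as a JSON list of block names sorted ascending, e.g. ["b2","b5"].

Answer: ["b4"]

Analysis:
idom tree: b1←b0 b2←b0 b3←b2 b4←b0 b5←b4 b6←b4 b7←b4
Dom at joins:
  b4: preds {b0,b2,b3,b6}: {b0} ∩ {b0,b2} ∩ {b0,b2,b3} ∩ {b0,b4,b6} = {b0}; idom=b0
  b7: preds {b5,b6}: {b0,b4,b5} ∩ {b0,b4,b6} = {b0,b4}; idom=b4

DF walk-up:
  b4←b0: walk · to b0
  b4←b2: walk b2 to b0
  b4←b3: walk b3→b2 to b0
  b4←b6: walk b6→b4 to b0
  b7←b5: walk b5 to b4
  b7←b6: walk b6 to b4
  b0 → ∅
  b1 → ∅
  b2 → {b4}
  b3 → {b4}
  b4 → {b4}
  b5 → {b7}
  b6 → {b4,b7}
  b7 → ∅

DF(b2) = ["b4"]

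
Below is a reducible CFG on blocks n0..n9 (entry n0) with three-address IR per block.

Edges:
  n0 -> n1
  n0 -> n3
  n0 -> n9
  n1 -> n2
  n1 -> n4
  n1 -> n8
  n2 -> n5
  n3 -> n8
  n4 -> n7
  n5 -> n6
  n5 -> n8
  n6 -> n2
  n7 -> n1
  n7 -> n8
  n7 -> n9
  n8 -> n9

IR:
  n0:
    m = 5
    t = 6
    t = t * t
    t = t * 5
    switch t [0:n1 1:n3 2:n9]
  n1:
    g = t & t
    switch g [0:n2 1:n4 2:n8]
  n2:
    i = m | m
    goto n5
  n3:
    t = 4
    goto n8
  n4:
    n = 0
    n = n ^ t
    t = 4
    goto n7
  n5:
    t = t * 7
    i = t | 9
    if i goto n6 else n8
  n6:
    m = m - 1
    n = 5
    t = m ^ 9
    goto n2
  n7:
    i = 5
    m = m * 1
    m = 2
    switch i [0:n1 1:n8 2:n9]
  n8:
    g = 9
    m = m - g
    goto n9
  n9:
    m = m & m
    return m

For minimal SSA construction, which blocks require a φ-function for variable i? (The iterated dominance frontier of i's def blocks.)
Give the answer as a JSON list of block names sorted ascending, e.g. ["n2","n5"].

Answer: ["n1", "n2", "n8", "n9"]

Derivation:
idom tree: n1←n0 n2←n1 n3←n0 n4←n1 n5←n2 n6←n5 n7←n4 n8←n0 n9←n0
Dom∩ at merges:
  n1: preds {n0,n7}: {n0} ∩ {n0,n1,n4,n7} = {n0}; idom=n0
  n2: preds {n1,n6}: {n0,n1} ∩ {n0,n1,n2,n5,n6} = {n0,n1}; idom=n1
  n8: preds {n1,n3,n5,n7}: {n0,n1} ∩ {n0,n3} ∩ {n0,n1,n2,n5} ∩ {n0,n1,n4,n7} = {n0}; idom=n0
  n9: preds {n0,n7,n8}: {n0} ∩ {n0,n1,n4,n7} ∩ {n0,n8} = {n0}; idom=n0

DF derivation:
  n1←n0: walk · to n0
  n1←n7: walk n7→n4→n1 to n0
  n2←n1: walk · to n1
  n2←n6: walk n6→n5→n2 to n1
  n8←n1: walk n1 to n0
  n8←n3: walk n3 to n0
  n8←n5: walk n5→n2→n1 to n0
  n8←n7: walk n7→n4→n1 to n0
  n9←n0: walk · to n0
  n9←n7: walk n7→n4→n1 to n0
  n9←n8: walk n8 to n0
  DF(n0)=∅
  DF(n1)={n1,n8,n9}
  DF(n2)={n2,n8}
  DF(n3)={n8}
  DF(n4)={n1,n8,n9}
  DF(n5)={n2,n8}
  DF(n6)={n2}
  DF(n7)={n1,n8,n9}
  DF(n8)={n9}
  DF(n9)=∅

φ for i: defs {n2,n5,n7}
  DF⁺ = {n1,n2,n8,n9}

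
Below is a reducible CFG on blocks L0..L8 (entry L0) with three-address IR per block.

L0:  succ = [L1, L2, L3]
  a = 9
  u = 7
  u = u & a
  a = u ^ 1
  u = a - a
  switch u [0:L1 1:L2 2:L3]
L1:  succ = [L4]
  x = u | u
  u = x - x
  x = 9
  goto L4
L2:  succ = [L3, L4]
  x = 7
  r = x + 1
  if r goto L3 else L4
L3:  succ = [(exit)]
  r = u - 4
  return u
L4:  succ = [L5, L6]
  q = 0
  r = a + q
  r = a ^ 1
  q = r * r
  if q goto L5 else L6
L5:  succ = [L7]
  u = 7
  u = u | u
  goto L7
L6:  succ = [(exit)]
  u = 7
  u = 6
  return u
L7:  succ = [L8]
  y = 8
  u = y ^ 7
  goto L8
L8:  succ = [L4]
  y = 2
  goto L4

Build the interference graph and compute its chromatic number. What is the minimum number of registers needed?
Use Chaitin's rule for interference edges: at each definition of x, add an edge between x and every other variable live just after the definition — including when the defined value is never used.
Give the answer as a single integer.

Answer: 3

Working:
def/use:
  L0 def {a,u} use ∅
  L1 def {u,x} use {u}
  L2 def {r,x} use ∅
  L3 def {r} use {u}
  L4 def {q,r} use {a}
  L5 def {u} use ∅
  L6 def {u} use ∅
  L7 def {u,y} use ∅
  L8 def {y} use ∅

Live sets:
  live L0: ∅→{a,u}
  live L1: {a,u}→{a}
  live L2: {a,u}→{a,u}
  live L3: {u}→∅
  live L4: {a}→{a}
  live L5: {a}→{a}
  live L6: ∅→∅
  live L7: {a}→{a}
  live L8: {a}→{a}

Conflict graph:
  a↔{q,r,u,x,y}
  q↔{a}
  r↔{a,u}
  u↔{a,r,x}
  x↔{a,u}
  y↔{a}

Registers:
  clique {a,r,u} ⇒ need ≥ 3
  assign a→c0 q→c1 r→c2 u→c1 x→c2 y→c1 — no edge inside a register ⇒ χ ≤ 3
  χ = 3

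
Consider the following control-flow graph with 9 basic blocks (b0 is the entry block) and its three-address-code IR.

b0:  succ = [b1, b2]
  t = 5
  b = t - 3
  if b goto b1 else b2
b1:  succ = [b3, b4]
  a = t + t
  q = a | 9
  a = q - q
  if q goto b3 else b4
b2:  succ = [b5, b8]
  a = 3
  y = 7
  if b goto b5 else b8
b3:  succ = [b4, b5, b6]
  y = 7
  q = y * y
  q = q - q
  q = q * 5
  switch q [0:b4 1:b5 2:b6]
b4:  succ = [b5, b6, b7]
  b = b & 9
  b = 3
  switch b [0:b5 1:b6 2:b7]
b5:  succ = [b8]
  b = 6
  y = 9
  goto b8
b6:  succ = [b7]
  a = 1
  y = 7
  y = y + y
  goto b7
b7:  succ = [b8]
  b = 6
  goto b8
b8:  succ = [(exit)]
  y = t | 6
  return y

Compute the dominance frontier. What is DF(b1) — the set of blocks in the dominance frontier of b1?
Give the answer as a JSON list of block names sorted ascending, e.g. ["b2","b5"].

idom tree: b1←b0 b2←b0 b3←b1 b4←b1 b5←b0 b6←b1 b7←b1 b8←b0
Dom∩ at merges:
  b4: preds {b1,b3}: {b0,b1} ∩ {b0,b1,b3} = {b0,b1}; idom=b1
  b5: preds {b2,b3,b4}: {b0,b2} ∩ {b0,b1,b3} ∩ {b0,b1,b4} = {b0}; idom=b0
  b6: preds {b3,b4}: {b0,b1,b3} ∩ {b0,b1,b4} = {b0,b1}; idom=b1
  b7: preds {b4,b6}: {b0,b1,b4} ∩ {b0,b1,b6} = {b0,b1}; idom=b1
  b8: preds {b2,b5,b7}: {b0,b2} ∩ {b0,b5} ∩ {b0,b1,b7} = {b0}; idom=b0

DF walk-up:
  join b4 pred b1: · stop@b1
  join b4 pred b3: b3 stop@b1
  join b5 pred b2: b2 stop@b0
  join b5 pred b3: b3→b1 stop@b0
  join b5 pred b4: b4→b1 stop@b0
  join b6 pred b3: b3 stop@b1
  join b6 pred b4: b4 stop@b1
  join b7 pred b4: b4 stop@b1
  join b7 pred b6: b6 stop@b1
  join b8 pred b2: b2 stop@b0
  join b8 pred b5: b5 stop@b0
  join b8 pred b7: b7→b1 stop@b0
  b0: DF=∅
  b1: DF={b5,b8}
  b2: DF={b5,b8}
  b3: DF={b4,b5,b6}
  b4: DF={b5,b6,b7}
  b5: DF={b8}
  b6: DF={b7}
  b7: DF={b8}
  b8: DF=∅

DF(b1) = ["b5", "b8"]

Answer: ["b5", "b8"]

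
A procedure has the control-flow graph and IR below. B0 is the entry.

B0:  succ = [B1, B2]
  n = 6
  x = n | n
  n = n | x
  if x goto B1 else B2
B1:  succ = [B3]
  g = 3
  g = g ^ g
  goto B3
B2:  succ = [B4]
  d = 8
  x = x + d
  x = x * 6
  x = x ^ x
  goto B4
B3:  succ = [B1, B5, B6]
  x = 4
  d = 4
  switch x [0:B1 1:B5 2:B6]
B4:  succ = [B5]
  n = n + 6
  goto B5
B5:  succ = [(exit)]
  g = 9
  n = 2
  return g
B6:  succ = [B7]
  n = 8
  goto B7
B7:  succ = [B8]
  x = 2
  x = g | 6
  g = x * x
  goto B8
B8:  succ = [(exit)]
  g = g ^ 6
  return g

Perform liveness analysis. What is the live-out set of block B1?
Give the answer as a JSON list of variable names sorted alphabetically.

Per-block:
  B0: {n,x} / ∅
  B1: {g} / ∅
  B2: {d,x} / {x}
  B3: {d,x} / ∅
  B4: {n} / {n}
  B5: {g,n} / ∅
  B6: {n} / ∅
  B7: {g,x} / {g}
  B8: {g} / {g}

Live sets:
  B0 li=∅ lo={n,x}
  B1 li=∅ lo={g}
  B2 li={n,x} lo={n}
  B3 li={g} lo={g}
  B4 li={n} lo=∅
  B5 li=∅ lo=∅
  B6 li={g} lo={g}
  B7 li={g} lo={g}
  B8 li={g} lo=∅

live-out(B1) = ["g"]

Answer: ["g"]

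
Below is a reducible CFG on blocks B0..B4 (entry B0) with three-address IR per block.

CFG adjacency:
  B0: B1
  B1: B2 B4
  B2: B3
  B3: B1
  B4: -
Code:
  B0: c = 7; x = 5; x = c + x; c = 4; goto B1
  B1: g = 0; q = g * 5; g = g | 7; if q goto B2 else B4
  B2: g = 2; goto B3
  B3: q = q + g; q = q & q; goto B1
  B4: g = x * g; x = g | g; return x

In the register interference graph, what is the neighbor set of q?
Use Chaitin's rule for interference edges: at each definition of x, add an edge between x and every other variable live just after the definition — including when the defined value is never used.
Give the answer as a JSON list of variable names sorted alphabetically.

Answer: ["g", "x"]

Analysis:
Block summaries:
  B0: def={c,x} ue=∅
  B1: def={g,q} ue=∅
  B2: def={g} ue=∅
  B3: def={q} ue={g,q}
  B4: def={g,x} ue={g,x}

Backward fixpoint:
  B0: in=∅ out={x}
  B1: in={x} out={g,q,x}
  B2: in={q,x} out={g,q,x}
  B3: in={g,q,x} out={x}
  B4: in={g,x} out=∅

Interfere edges:
  c — {x}
  g — {q,x}
  q — {g,x}
  x — {c,g,q}

N(q) = ["g", "x"]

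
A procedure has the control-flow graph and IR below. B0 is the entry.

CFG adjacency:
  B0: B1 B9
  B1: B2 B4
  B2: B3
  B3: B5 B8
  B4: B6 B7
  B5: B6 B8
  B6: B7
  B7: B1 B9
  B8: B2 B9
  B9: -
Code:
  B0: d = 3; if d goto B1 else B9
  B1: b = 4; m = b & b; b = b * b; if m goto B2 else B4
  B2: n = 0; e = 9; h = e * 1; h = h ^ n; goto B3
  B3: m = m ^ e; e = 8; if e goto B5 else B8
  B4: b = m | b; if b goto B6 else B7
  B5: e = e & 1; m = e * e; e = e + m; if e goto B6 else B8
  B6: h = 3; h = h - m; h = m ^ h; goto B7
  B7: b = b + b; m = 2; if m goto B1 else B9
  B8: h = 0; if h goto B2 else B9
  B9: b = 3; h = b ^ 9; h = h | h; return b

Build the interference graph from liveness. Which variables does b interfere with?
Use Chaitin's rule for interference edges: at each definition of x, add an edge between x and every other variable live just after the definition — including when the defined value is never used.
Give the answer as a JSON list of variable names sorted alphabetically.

Answer: ["e", "h", "m", "n"]

Analysis:
Block summaries:
  B0: def={d} ue=∅
  B1: def={b,m} ue=∅
  B2: def={e,h,n} ue=∅
  B3: def={e,m} ue={e,m}
  B4: def={b} ue={b,m}
  B5: def={e,m} ue={e}
  B6: def={h} ue={m}
  B7: def={b,m} ue={b}
  B8: def={h} ue=∅
  B9: def={b,h} ue=∅

Backward fixpoint:
  live B0: ∅→∅
  live B1: ∅→{b,m}
  live B2: {b,m}→{b,e,m}
  live B3: {b,e,m}→{b,e,m}
  live B4: {b,m}→{b,m}
  live B5: {b,e}→{b,m}
  live B6: {b,m}→{b}
  live B7: {b}→∅
  live B8: {b,m}→{b,m}
  live B9: ∅→∅

Conflict graph:
  b↔{e,h,m,n}
  d↔∅
  e↔{b,h,m,n}
  h↔{b,e,m,n}
  m↔{b,e,h,n}
  n↔{b,e,h,m}

N(b) = ["e", "h", "m", "n"]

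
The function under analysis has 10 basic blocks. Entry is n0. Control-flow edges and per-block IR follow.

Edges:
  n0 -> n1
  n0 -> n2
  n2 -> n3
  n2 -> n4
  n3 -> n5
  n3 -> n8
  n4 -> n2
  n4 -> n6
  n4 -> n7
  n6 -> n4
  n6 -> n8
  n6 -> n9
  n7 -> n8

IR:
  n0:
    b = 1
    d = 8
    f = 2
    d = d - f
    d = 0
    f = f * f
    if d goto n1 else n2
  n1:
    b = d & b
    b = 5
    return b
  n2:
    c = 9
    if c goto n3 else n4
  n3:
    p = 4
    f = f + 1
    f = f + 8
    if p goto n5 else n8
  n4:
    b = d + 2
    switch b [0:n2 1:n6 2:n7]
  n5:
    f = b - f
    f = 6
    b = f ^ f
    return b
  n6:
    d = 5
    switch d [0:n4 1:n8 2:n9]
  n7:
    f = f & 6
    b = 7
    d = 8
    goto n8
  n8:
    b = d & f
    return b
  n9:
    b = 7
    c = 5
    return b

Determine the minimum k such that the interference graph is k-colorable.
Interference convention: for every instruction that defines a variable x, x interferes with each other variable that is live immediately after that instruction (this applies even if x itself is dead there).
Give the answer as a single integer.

Answer: 4

Derivation:
def/use:
  n0: def={b,d,f} ue=∅
  n1: def={b} ue={b,d}
  n2: def={c} ue=∅
  n3: def={f,p} ue={f}
  n4: def={b} ue={d}
  n5: def={b,f} ue={b,f}
  n6: def={d} ue=∅
  n7: def={b,d,f} ue={f}
  n8: def={b} ue={d,f}
  n9: def={b,c} ue=∅

Liveness:
  live n0: ∅→{b,d,f}
  live n1: {b,d}→∅
  live n2: {b,d,f}→{b,d,f}
  live n3: {b,d,f}→{b,d,f}
  live n4: {d,f}→{b,d,f}
  live n5: {b,f}→∅
  live n6: {f}→{d,f}
  live n7: {f}→{d,f}
  live n8: {d,f}→∅
  live n9: ∅→∅

Interference:
  b↔{c,d,f,p}
  c↔{b,d,f}
  d↔{b,c,f,p}
  f↔{b,c,d,p}
  p↔{b,d,f}

Registers:
  lower bound: {b,c,d,f} mutually conflict ⇒ χ ≥ 4
  4-colouring: R0={b}  R1={d}  R2={f}  R3={c,p}
  χ = 4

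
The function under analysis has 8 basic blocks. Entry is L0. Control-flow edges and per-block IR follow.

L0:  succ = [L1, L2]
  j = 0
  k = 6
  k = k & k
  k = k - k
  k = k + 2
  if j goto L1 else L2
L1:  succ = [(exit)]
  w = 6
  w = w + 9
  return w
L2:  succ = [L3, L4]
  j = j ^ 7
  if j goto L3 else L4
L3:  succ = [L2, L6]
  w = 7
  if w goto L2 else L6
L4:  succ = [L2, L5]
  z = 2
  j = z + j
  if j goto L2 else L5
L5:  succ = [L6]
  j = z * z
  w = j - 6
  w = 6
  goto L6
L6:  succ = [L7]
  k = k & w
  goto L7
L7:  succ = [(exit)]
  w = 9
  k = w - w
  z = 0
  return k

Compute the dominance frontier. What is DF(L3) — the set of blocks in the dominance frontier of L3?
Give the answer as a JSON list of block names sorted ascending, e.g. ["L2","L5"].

idom tree: L1←L0 L2←L0 L3←L2 L4←L2 L5←L4 L6←L2 L7←L6
Dom∩ at merges:
  L2: preds {L0,L3,L4}: {L0} ∩ {L0,L2,L3} ∩ {L0,L2,L4} = {L0}; idom=L0
  L6: preds {L3,L5}: {L0,L2,L3} ∩ {L0,L2,L4,L5} = {L0,L2}; idom=L2

DF walk-up:
  L2←L0: walk · to L0
  L2←L3: walk L3→L2 to L0
  L2←L4: walk L4→L2 to L0
  L6←L3: walk L3 to L2
  L6←L5: walk L5→L4 to L2
  DF(L0)=∅
  DF(L1)=∅
  DF(L2)={L2}
  DF(L3)={L2,L6}
  DF(L4)={L2,L6}
  DF(L5)={L6}
  DF(L6)=∅
  DF(L7)=∅

DF(L3) = ["L2", "L6"]

Answer: ["L2", "L6"]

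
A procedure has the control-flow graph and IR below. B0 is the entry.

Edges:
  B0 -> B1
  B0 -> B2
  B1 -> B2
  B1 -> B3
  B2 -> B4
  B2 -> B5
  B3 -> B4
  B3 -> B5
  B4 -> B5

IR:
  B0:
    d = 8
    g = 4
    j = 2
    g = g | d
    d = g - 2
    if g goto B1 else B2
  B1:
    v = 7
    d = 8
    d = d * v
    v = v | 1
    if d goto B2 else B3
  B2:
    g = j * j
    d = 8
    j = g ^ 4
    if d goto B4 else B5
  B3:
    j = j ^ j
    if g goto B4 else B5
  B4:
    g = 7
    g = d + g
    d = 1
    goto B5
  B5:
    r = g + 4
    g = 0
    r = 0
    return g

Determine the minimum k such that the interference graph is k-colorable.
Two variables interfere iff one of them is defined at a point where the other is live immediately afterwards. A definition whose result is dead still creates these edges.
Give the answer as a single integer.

Answer: 4

Analysis:
def/use:
  B0 def {d,g,j} use ∅
  B1 def {d,v} use ∅
  B2 def {d,g,j} use {j}
  B3 def {j} use {g,j}
  B4 def {d,g} use {d}
  B5 def {g,r} use {g}

Backward fixpoint:
  live B0: ∅→{g,j}
  live B1: {g,j}→{d,g,j}
  live B2: {j}→{d,g}
  live B3: {d,g,j}→{d,g}
  live B4: {d}→{g}
  live B5: {g}→∅

Interference:
  d — {g,j,v}
  g — {d,j,r,v}
  j — {d,g,v}
  r — {g}
  v — {d,g,j}

Chromatic number:
  lower bound: {d,g,j,v} mutually conflict ⇒ χ ≥ 4
  4-colouring: R0={g}  R1={d,r}  R2={j}  R3={v}
  χ = 4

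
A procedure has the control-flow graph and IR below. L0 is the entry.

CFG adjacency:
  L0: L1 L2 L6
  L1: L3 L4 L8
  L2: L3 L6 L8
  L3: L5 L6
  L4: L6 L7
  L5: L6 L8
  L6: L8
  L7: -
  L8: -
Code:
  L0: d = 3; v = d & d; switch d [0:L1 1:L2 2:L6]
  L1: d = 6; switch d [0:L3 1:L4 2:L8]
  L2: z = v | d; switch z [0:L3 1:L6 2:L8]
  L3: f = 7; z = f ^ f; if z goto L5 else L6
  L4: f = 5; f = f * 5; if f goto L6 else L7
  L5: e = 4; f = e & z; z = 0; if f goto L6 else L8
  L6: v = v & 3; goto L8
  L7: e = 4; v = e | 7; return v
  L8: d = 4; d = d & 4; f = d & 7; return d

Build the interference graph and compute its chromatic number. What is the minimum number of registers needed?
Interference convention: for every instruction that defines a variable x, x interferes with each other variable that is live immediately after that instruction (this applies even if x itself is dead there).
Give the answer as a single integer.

Per-block:
  L0: {d,v} / ∅
  L1: {d} / ∅
  L2: {z} / {d,v}
  L3: {f,z} / ∅
  L4: {f} / ∅
  L5: {e,f,z} / {z}
  L6: {v} / {v}
  L7: {e,v} / ∅
  L8: {d,f} / ∅

Backward fixpoint:
  L0 li=∅ lo={d,v}
  L1 li={v} lo={v}
  L2 li={d,v} lo={v}
  L3 li={v} lo={v,z}
  L4 li={v} lo={v}
  L5 li={v,z} lo={v}
  L6 li={v} lo=∅
  L7 li=∅ lo=∅
  L8 li=∅ lo=∅

Conflict graph:
  d: {f,v}
  e: {v,z}
  f: {d,v,z}
  v: {d,e,f,z}
  z: {e,f,v}

Registers:
  lower bound: {d,f,v} mutually conflict ⇒ χ ≥ 3
  3-colouring: c0={v}  c1={e,f}  c2={d,z}
  χ = 3

Answer: 3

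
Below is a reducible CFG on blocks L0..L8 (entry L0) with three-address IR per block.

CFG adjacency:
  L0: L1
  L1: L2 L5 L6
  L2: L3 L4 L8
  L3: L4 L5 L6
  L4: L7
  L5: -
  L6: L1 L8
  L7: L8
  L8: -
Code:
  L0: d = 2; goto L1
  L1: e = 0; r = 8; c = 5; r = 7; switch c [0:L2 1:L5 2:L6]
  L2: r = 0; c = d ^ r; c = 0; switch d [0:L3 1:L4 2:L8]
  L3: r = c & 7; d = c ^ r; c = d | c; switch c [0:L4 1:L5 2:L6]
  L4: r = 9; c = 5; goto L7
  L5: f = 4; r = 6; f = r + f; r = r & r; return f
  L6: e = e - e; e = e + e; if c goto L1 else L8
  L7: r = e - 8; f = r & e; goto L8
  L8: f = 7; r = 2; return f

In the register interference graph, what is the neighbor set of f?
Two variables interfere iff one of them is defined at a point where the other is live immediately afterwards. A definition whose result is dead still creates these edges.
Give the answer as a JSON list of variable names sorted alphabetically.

Per-block:
  L0: {d} / ∅
  L1: {c,e,r} / ∅
  L2: {c,r} / {d}
  L3: {c,d,r} / {c}
  L4: {c,r} / ∅
  L5: {f,r} / ∅
  L6: {e} / {c,e}
  L7: {f,r} / {e}
  L8: {f,r} / ∅

Backward fixpoint:
  L0: in=∅ out={d}
  L1: in={d} out={c,d,e}
  L2: in={d,e} out={c,e}
  L3: in={c,e} out={c,d,e}
  L4: in={e} out={e}
  L5: in=∅ out=∅
  L6: in={c,d,e} out={d}
  L7: in={e} out=∅
  L8: in=∅ out=∅

Interfere edges:
  c: {d,e,r}
  d: {c,e,r}
  e: {c,d,r}
  f: {r}
  r: {c,d,e,f}

N(f) = ["r"]

Answer: ["r"]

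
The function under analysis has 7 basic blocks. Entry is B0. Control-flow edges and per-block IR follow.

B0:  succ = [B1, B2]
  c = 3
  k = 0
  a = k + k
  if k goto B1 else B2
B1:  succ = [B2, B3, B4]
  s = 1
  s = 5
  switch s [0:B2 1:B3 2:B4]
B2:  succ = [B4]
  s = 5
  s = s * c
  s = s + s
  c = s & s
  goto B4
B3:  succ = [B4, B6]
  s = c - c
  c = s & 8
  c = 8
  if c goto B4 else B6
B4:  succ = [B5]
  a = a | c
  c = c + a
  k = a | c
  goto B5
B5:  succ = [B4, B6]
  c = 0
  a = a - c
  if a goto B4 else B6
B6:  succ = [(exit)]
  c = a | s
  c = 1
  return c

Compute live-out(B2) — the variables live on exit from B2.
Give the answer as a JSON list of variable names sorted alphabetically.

Per-block:
  B0: {a,c,k} / ∅
  B1: {s} / ∅
  B2: {c,s} / {c}
  B3: {c,s} / {c}
  B4: {a,c,k} / {a,c}
  B5: {a,c} / {a}
  B6: {c} / {a,s}

Live sets:
  B0 li=∅ lo={a,c}
  B1 li={a,c} lo={a,c,s}
  B2 li={a,c} lo={a,c,s}
  B3 li={a,c} lo={a,c,s}
  B4 li={a,c,s} lo={a,s}
  B5 li={a,s} lo={a,c,s}
  B6 li={a,s} lo=∅

live-out(B2) = ["a", "c", "s"]

Answer: ["a", "c", "s"]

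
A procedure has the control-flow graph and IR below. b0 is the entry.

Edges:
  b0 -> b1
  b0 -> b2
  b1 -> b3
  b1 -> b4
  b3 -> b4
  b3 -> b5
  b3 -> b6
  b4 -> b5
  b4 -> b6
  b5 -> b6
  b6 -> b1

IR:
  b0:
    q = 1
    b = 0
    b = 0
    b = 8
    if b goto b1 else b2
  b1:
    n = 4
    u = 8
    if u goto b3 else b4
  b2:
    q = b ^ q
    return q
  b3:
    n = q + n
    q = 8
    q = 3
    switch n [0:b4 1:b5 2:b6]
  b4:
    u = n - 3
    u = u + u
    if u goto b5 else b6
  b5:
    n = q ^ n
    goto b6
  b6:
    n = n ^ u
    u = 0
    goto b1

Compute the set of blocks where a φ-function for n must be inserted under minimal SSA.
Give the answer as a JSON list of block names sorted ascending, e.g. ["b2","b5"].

idom tree: b1←b0 b2←b0 b3←b1 b4←b1 b5←b1 b6←b1
Dom∩ at merges:
  b1: preds {b0,b6}: {b0} ∩ {b0,b1,b6} = {b0}; idom=b0
  b4: preds {b1,b3}: {b0,b1} ∩ {b0,b1,b3} = {b0,b1}; idom=b1
  b5: preds {b3,b4}: {b0,b1,b3} ∩ {b0,b1,b4} = {b0,b1}; idom=b1
  b6: preds {b3,b4,b5}: {b0,b1,b3} ∩ {b0,b1,b4} ∩ {b0,b1,b5} = {b0,b1}; idom=b1

DF derivation:
  b1←b0: walk · to b0
  b1←b6: walk b6→b1 to b0
  b4←b1: walk · to b1
  b4←b3: walk b3 to b1
  b5←b3: walk b3 to b1
  b5←b4: walk b4 to b1
  b6←b3: walk b3 to b1
  b6←b4: walk b4 to b1
  b6←b5: walk b5 to b1
  b0 → ∅
  b1 → {b1}
  b2 → ∅
  b3 → {b4,b5,b6}
  b4 → {b5,b6}
  b5 → {b6}
  b6 → {b1}

φ for n: defs {b1,b3,b5,b6}
  DF⁺ = {b1,b4,b5,b6}

Answer: ["b1", "b4", "b5", "b6"]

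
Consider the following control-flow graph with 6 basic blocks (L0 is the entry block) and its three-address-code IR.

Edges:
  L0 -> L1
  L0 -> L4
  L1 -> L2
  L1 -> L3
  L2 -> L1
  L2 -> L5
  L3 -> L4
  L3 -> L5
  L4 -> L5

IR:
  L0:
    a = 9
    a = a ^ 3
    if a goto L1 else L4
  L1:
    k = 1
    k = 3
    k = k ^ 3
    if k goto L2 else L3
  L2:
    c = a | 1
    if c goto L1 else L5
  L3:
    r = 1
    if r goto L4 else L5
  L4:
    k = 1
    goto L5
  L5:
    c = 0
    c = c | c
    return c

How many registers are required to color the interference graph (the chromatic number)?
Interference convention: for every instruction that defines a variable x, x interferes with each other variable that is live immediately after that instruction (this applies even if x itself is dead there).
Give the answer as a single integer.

Answer: 2

Working:
def/use:
  L0: {a} / ∅
  L1: {k} / ∅
  L2: {c} / {a}
  L3: {r} / ∅
  L4: {k} / ∅
  L5: {c} / ∅

Backward fixpoint:
  live L0: ∅→{a}
  live L1: {a}→{a}
  live L2: {a}→{a}
  live L3: ∅→∅
  live L4: ∅→∅
  live L5: ∅→∅

Interference:
  a: {c,k}
  c: {a}
  k: {a}
  r: ∅

Colouring:
  lower bound: {a,c} mutually conflict ⇒ χ ≥ 2
  2-colouring: c0={a,r}  c1={c,k}
  χ = 2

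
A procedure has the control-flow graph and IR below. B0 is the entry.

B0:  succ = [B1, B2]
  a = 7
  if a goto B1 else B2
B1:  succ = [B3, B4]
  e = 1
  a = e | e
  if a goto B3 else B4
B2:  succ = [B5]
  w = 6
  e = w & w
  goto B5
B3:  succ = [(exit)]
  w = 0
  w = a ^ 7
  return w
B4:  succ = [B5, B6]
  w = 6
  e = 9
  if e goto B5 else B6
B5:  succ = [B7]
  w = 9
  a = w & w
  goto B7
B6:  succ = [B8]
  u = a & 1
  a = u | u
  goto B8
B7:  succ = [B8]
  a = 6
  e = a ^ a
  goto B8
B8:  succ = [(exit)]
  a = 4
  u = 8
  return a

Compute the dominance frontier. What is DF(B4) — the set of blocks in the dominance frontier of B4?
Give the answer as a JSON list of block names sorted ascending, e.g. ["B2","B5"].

idom tree: B1←B0 B2←B0 B3←B1 B4←B1 B5←B0 B6←B4 B7←B5 B8←B0
Dom at joins:
  B5: preds {B2,B4}: {B0,B2} ∩ {B0,B1,B4} = {B0}; idom=B0
  B8: preds {B6,B7}: {B0,B1,B4,B6} ∩ {B0,B5,B7} = {B0}; idom=B0

DF derivation:
  join B5 pred B2: B2 stop@B0
  join B5 pred B4: B4→B1 stop@B0
  join B8 pred B6: B6→B4→B1 stop@B0
  join B8 pred B7: B7→B5 stop@B0
  B0: DF=∅
  B1: DF={B5,B8}
  B2: DF={B5}
  B3: DF=∅
  B4: DF={B5,B8}
  B5: DF={B8}
  B6: DF={B8}
  B7: DF={B8}
  B8: DF=∅

DF(B4) = ["B5", "B8"]

Answer: ["B5", "B8"]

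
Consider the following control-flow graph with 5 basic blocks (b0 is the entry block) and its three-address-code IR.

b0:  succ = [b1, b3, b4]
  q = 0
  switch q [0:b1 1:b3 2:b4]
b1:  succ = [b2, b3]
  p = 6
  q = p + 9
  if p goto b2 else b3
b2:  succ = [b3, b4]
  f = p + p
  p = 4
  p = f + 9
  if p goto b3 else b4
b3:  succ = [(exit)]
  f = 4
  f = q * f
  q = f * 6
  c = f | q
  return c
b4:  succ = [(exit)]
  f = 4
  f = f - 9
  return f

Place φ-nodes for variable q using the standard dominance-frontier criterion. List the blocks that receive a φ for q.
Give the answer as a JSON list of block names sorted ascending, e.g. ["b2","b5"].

idom tree: b1←b0 b2←b1 b3←b0 b4←b0
Join-block Dom:
  b3: preds {b0,b1,b2}: {b0} ∩ {b0,b1} ∩ {b0,b1,b2} = {b0}; idom=b0
  b4: preds {b0,b2}: {b0} ∩ {b0,b1,b2} = {b0}; idom=b0

Frontier:
  b3←b0: walk · to b0
  b3←b1: walk b1 to b0
  b3←b2: walk b2→b1 to b0
  b4←b0: walk · to b0
  b4←b2: walk b2→b1 to b0
  b0: DF=∅
  b1: DF={b3,b4}
  b2: DF={b3,b4}
  b3: DF=∅
  b4: DF=∅

φ for q: defs {b0,b1,b3}
  DF⁺ = {b3,b4}

Answer: ["b3", "b4"]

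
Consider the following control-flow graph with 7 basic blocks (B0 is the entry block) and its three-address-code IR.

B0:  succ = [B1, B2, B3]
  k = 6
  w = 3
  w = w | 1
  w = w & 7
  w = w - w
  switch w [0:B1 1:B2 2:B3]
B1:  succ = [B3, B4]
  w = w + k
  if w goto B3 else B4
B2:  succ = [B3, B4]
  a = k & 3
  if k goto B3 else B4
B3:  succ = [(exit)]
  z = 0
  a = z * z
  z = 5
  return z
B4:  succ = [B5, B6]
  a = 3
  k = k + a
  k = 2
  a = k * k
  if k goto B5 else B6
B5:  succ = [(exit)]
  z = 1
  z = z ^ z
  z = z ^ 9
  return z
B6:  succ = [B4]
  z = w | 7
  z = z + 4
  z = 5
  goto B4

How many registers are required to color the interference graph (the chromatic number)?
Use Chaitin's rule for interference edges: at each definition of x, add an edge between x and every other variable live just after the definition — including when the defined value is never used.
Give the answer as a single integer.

Per-block:
  B0 def {k,w} use ∅
  B1 def {w} use {k,w}
  B2 def {a} use {k}
  B3 def {a,z} use ∅
  B4 def {a,k} use {k}
  B5 def {z} use ∅
  B6 def {z} use {w}

Backward fixpoint:
  live B0: ∅→{k,w}
  live B1: {k,w}→{k,w}
  live B2: {k,w}→{k,w}
  live B3: ∅→∅
  live B4: {k,w}→{k,w}
  live B5: ∅→∅
  live B6: {k,w}→{k,w}

Interference:
  a: {k,w}
  k: {a,w,z}
  w: {a,k,z}
  z: {k,w}

Chromatic number:
  {a,k,w} pairwise interfere (3-clique) ⇒ χ ≥ 3
  assign a→r2 k→r0 w→r1 z→r2 — no edge inside a register ⇒ χ ≤ 3
  χ = 3

Answer: 3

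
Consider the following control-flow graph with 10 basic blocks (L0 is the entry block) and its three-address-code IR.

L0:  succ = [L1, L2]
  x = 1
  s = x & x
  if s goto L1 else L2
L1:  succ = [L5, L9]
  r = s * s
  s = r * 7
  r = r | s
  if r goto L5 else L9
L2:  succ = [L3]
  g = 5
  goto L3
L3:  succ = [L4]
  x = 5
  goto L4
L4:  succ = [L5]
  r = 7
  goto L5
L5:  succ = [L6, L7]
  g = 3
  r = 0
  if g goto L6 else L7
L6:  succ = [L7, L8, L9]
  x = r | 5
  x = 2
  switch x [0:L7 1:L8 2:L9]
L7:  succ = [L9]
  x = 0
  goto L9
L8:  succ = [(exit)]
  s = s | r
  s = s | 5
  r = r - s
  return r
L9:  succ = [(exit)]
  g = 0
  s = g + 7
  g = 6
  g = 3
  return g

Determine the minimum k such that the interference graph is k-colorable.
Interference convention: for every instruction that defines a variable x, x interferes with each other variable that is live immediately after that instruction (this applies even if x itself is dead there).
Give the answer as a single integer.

def/use:
  L0: def={s,x} ue=∅
  L1: def={r,s} ue={s}
  L2: def={g} ue=∅
  L3: def={x} ue=∅
  L4: def={r} ue=∅
  L5: def={g,r} ue=∅
  L6: def={x} ue={r}
  L7: def={x} ue=∅
  L8: def={r,s} ue={r,s}
  L9: def={g,s} ue=∅

Liveness:
  L0: in=∅ out={s}
  L1: in={s} out={s}
  L2: in={s} out={s}
  L3: in={s} out={s}
  L4: in={s} out={s}
  L5: in={s} out={r,s}
  L6: in={r,s} out={r,s}
  L7: in=∅ out=∅
  L8: in={r,s} out=∅
  L9: in=∅ out=∅

Interfere edges:
  g — {r,s}
  r — {g,s,x}
  s — {g,r,x}
  x — {r,s}

Colouring:
  {g,r,s} pairwise interfere (3-clique) ⇒ χ ≥ 3
  assign g→c2 r→c0 s→c1 x→c2 — no edge inside a register ⇒ χ ≤ 3
  χ = 3

Answer: 3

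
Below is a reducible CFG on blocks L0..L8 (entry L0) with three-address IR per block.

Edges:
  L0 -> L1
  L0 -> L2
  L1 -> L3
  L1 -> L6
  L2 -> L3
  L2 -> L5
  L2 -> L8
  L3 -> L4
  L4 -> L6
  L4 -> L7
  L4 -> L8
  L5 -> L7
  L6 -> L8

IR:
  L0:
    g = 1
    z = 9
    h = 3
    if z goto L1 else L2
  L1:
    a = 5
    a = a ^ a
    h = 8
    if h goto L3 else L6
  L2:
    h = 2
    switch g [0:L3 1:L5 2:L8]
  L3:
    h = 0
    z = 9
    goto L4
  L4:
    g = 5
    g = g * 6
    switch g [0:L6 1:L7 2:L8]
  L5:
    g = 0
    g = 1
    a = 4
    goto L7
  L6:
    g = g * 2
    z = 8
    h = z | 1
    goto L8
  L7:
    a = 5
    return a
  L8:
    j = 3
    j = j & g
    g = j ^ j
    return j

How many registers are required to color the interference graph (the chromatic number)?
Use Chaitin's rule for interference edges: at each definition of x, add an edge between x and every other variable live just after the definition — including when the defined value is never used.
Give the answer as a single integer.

Per-block:
  L0 def {g,h,z} use ∅
  L1 def {a,h} use ∅
  L2 def {h} use {g}
  L3 def {h,z} use ∅
  L4 def {g} use ∅
  L5 def {a,g} use ∅
  L6 def {g,h,z} use {g}
  L7 def {a} use ∅
  L8 def {g,j} use {g}

Liveness:
  live L0: ∅→{g}
  live L1: {g}→{g}
  live L2: {g}→{g}
  live L3: ∅→∅
  live L4: ∅→{g}
  live L5: ∅→∅
  live L6: {g}→{g}
  live L7: ∅→∅
  live L8: {g}→∅

Conflict graph:
  a: {g}
  g: {a,h,j,z}
  h: {g,z}
  j: {g}
  z: {g,h}

Registers:
  lower bound: {g,h,z} mutually conflict ⇒ χ ≥ 3
  3-colouring: c0={g}  c1={a,h,j}  c2={z}
  χ = 3

Answer: 3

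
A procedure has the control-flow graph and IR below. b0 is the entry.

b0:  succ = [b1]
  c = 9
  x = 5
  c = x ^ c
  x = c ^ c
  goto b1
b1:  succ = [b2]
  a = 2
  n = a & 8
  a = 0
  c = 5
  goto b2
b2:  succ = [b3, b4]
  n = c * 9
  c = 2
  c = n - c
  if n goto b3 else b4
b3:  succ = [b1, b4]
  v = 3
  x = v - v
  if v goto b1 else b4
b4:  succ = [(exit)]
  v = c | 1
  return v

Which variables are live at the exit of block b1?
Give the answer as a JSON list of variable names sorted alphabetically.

Answer: ["c"]

Analysis:
Block summaries:
  b0: def={c,x} ue=∅
  b1: def={a,c,n} ue=∅
  b2: def={c,n} ue={c}
  b3: def={v,x} ue=∅
  b4: def={v} ue={c}

Backward fixpoint:
  b0 li=∅ lo=∅
  b1 li=∅ lo={c}
  b2 li={c} lo={c}
  b3 li={c} lo={c}
  b4 li={c} lo=∅

live-out(b1) = ["c"]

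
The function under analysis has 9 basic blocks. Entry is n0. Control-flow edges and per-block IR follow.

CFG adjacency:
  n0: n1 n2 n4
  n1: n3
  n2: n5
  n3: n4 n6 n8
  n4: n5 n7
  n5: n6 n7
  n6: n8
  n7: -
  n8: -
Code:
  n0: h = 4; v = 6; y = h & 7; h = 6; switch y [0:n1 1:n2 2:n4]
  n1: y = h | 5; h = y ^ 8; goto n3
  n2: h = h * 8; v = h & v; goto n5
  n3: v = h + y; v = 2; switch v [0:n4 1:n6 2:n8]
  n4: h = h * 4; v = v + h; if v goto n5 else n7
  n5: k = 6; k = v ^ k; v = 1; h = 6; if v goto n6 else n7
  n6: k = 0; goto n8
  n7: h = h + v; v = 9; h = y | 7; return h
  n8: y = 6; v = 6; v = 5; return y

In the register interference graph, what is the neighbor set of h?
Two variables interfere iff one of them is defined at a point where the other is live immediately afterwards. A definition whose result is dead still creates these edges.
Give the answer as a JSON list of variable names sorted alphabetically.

Block summaries:
  n0: def={h,v,y} ue=∅
  n1: def={h,y} ue={h}
  n2: def={h,v} ue={h,v}
  n3: def={v} ue={h,y}
  n4: def={h,v} ue={h,v}
  n5: def={h,k,v} ue={v}
  n6: def={k} ue=∅
  n7: def={h,v} ue={h,v,y}
  n8: def={v,y} ue=∅

Liveness:
  n0: in=∅ out={h,v,y}
  n1: in={h} out={h,y}
  n2: in={h,v,y} out={v,y}
  n3: in={h,y} out={h,v,y}
  n4: in={h,v,y} out={h,v,y}
  n5: in={v,y} out={h,v,y}
  n6: in=∅ out=∅
  n7: in={h,v,y} out=∅
  n8: in=∅ out=∅

Conflict graph:
  h — {v,y}
  k — {v,y}
  v — {h,k,y}
  y — {h,k,v}

N(h) = ["v", "y"]

Answer: ["v", "y"]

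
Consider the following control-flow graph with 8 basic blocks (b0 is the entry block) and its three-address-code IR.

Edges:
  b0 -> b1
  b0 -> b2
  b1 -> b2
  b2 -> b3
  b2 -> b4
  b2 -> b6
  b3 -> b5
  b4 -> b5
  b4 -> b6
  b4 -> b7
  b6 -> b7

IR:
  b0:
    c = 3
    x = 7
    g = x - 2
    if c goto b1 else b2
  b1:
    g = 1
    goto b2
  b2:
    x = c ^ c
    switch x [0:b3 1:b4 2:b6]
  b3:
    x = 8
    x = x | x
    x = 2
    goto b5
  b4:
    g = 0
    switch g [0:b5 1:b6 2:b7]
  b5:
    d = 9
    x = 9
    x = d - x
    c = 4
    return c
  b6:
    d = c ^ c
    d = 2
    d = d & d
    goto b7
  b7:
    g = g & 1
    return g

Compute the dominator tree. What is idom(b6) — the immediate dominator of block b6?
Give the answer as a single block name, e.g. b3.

idom tree: b1←b0 b2←b0 b3←b2 b4←b2 b5←b2 b6←b2 b7←b2
Dom∩ at merges:
  b2: preds {b0,b1}: {b0} ∩ {b0,b1} = {b0}; idom=b0
  b5: preds {b3,b4}: {b0,b2,b3} ∩ {b0,b2,b4} = {b0,b2}; idom=b2
  b6: preds {b2,b4}: {b0,b2} ∩ {b0,b2,b4} = {b0,b2}; idom=b2
  b7: preds {b4,b6}: {b0,b2,b4} ∩ {b0,b2,b6} = {b0,b2}; idom=b2

idom(b6) = b2

Answer: b2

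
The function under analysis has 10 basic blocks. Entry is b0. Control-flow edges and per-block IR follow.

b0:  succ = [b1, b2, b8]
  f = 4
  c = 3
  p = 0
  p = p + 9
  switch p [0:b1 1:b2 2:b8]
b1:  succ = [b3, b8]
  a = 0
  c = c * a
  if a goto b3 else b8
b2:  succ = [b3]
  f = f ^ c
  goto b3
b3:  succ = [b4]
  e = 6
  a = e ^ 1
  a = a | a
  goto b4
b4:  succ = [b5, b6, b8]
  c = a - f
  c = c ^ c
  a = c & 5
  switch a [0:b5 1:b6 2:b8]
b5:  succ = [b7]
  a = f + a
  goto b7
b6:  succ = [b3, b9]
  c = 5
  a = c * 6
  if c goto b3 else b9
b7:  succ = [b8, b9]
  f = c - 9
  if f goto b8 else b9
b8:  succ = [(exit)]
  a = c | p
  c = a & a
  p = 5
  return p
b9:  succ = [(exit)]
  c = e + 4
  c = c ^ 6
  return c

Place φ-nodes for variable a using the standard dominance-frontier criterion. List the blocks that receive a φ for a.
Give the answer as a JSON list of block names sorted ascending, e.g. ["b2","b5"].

Answer: ["b3", "b8", "b9"]

Working:
idom tree: b1←b0 b2←b0 b3←b0 b4←b3 b5←b4 b6←b4 b7←b5 b8←b0 b9←b4
Dom∩ at merges:
  b3: preds {b1,b2,b6}: {b0,b1} ∩ {b0,b2} ∩ {b0,b3,b4,b6} = {b0}; idom=b0
  b8: preds {b0,b1,b4,b7}: {b0} ∩ {b0,b1} ∩ {b0,b3,b4} ∩ {b0,b3,b4,b5,b7} = {b0}; idom=b0
  b9: preds {b6,b7}: {b0,b3,b4,b6} ∩ {b0,b3,b4,b5,b7} = {b0,b3,b4}; idom=b4

Frontier:
  join b3 pred b1: b1 stop@b0
  join b3 pred b2: b2 stop@b0
  join b3 pred b6: b6→b4→b3 stop@b0
  join b8 pred b0: · stop@b0
  join b8 pred b1: b1 stop@b0
  join b8 pred b4: b4→b3 stop@b0
  join b8 pred b7: b7→b5→b4→b3 stop@b0
  join b9 pred b6: b6 stop@b4
  join b9 pred b7: b7→b5 stop@b4
  b0 → ∅
  b1 → {b3,b8}
  b2 → {b3}
  b3 → {b3,b8}
  b4 → {b3,b8}
  b5 → {b8,b9}
  b6 → {b3,b9}
  b7 → {b8,b9}
  b8 → ∅
  b9 → ∅

φ for a: defs {b1,b3,b4,b5,b6,b8}
  DF⁺ = {b3,b8,b9}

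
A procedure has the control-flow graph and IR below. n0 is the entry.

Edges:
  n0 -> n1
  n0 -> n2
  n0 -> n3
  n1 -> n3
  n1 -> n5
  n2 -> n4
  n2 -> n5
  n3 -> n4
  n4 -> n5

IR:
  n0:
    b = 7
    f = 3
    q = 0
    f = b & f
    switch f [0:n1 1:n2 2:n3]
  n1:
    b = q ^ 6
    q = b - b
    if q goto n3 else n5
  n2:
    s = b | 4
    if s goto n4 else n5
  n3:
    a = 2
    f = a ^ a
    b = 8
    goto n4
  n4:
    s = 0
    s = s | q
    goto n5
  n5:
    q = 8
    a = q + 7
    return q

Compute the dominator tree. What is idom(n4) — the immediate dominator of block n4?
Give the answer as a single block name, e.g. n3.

Answer: n0

Derivation:
idom tree: n1←n0 n2←n0 n3←n0 n4←n0 n5←n0
Dom∩ at merges:
  n3: preds {n0,n1}: {n0} ∩ {n0,n1} = {n0}; idom=n0
  n4: preds {n2,n3}: {n0,n2} ∩ {n0,n3} = {n0}; idom=n0
  n5: preds {n1,n2,n4}: {n0,n1} ∩ {n0,n2} ∩ {n0,n4} = {n0}; idom=n0

idom(n4) = n0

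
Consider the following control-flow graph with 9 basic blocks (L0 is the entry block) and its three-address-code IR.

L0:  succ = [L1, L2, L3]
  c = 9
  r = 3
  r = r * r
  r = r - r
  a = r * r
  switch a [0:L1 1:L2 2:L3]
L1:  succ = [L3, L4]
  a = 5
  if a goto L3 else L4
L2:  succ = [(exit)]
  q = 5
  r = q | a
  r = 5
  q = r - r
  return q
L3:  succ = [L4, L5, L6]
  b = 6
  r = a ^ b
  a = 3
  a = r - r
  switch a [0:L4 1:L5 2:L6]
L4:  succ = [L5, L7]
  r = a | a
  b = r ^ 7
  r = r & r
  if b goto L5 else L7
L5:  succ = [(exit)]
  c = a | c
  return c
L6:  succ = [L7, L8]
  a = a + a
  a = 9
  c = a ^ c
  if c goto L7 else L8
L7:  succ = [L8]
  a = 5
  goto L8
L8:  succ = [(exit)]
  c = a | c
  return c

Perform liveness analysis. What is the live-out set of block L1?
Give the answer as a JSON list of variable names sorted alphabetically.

Answer: ["a", "c"]

Working:
Per-block:
  L0 def {a,c,r} use ∅
  L1 def {a} use ∅
  L2 def {q,r} use {a}
  L3 def {a,b,r} use {a}
  L4 def {b,r} use {a}
  L5 def {c} use {a,c}
  L6 def {a,c} use {a,c}
  L7 def {a} use ∅
  L8 def {c} use {a,c}

Backward fixpoint:
  L0 li=∅ lo={a,c}
  L1 li={c} lo={a,c}
  L2 li={a} lo=∅
  L3 li={a,c} lo={a,c}
  L4 li={a,c} lo={a,c}
  L5 li={a,c} lo=∅
  L6 li={a,c} lo={a,c}
  L7 li={c} lo={a,c}
  L8 li={a,c} lo=∅

live-out(L1) = ["a", "c"]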